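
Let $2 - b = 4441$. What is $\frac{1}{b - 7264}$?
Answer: $- \frac{1}{11703} \approx -8.5448 \cdot 10^{-5}$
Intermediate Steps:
$b = -4439$ ($b = 2 - 4441 = -4439$)
$\frac{1}{b - 7264} = \frac{1}{-4439 - 7264} = \frac{1}{-11703} = - \frac{1}{11703}$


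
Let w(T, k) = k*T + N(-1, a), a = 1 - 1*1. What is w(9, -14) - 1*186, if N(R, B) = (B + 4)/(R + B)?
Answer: -316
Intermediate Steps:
a = 0 (a = 1 - 1 = 0)
N(R, B) = (4 + B)/(B + R)
w(T, k) = -4 + T*k (w(T, k) = k*T + (4 + 0)/(0 - 1) = T*k + 4/(-1) = T*k - 1*4 = T*k - 4 = -4 + T*k)
w(9, -14) - 1*186 = (-4 + 9*(-14)) - 1*186 = (-4 - 126) - 186 = -130 - 186 = -316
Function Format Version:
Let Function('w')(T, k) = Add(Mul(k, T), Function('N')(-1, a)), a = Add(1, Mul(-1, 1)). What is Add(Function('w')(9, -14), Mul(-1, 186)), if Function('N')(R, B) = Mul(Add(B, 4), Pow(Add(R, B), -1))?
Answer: -316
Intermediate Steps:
a = 0 (a = Add(1, -1) = 0)
Function('N')(R, B) = Mul(Pow(Add(B, R), -1), Add(4, B)) (Function('N')(R, B) = Mul(Add(4, B), Pow(Add(B, R), -1)) = Mul(Pow(Add(B, R), -1), Add(4, B)))
Function('w')(T, k) = Add(-4, Mul(T, k)) (Function('w')(T, k) = Add(Mul(k, T), Mul(Pow(Add(0, -1), -1), Add(4, 0))) = Add(Mul(T, k), Mul(Pow(-1, -1), 4)) = Add(Mul(T, k), Mul(-1, 4)) = Add(Mul(T, k), -4) = Add(-4, Mul(T, k)))
Add(Function('w')(9, -14), Mul(-1, 186)) = Add(Add(-4, Mul(9, -14)), Mul(-1, 186)) = Add(Add(-4, -126), -186) = Add(-130, -186) = -316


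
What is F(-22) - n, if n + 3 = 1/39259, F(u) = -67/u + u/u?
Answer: 553193/78518 ≈ 7.0454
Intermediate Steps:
F(u) = 1 - 67/u (F(u) = -67/u + 1 = 1 - 67/u)
n = -117776/39259 (n = -3 + 1/39259 = -117776/39259 ≈ -3.0000)
F(-22) - n = (-67 - 22)/(-22) - 1*(-117776/39259) = -1/22*(-89) + 117776/39259 = 89/22 + 117776/39259 = 553193/78518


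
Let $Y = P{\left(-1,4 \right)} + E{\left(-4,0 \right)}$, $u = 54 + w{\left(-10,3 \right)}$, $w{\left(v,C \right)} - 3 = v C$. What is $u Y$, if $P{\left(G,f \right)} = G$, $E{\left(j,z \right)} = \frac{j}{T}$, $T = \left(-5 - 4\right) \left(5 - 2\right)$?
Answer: $-23$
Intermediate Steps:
$T = -27$ ($T = \left(-9\right) 3 = -27$)
$w{\left(v,C \right)} = 3 + C v$ ($w{\left(v,C \right)} = 3 + v C = 3 + C v$)
$E{\left(j,z \right)} = - \frac{j}{27}$ ($E{\left(j,z \right)} = \frac{j}{-27} = j \left(- \frac{1}{27}\right) = - \frac{j}{27}$)
$u = 27$ ($u = 54 + \left(3 + 3 \left(-10\right)\right) = 54 + \left(3 - 30\right) = 54 - 27 = 27$)
$Y = - \frac{23}{27}$ ($Y = -1 - - \frac{4}{27} = -1 + \frac{4}{27} = - \frac{23}{27} \approx -0.85185$)
$u Y = 27 \left(- \frac{23}{27}\right) = -23$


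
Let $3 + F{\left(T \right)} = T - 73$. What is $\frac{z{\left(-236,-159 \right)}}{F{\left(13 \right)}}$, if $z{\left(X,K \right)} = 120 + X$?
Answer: $\frac{116}{63} \approx 1.8413$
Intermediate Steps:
$F{\left(T \right)} = -76 + T$ ($F{\left(T \right)} = -3 + \left(T - 73\right) = -3 + \left(-73 + T\right) = -76 + T$)
$\frac{z{\left(-236,-159 \right)}}{F{\left(13 \right)}} = \frac{120 - 236}{-76 + 13} = - \frac{116}{-63} = \left(-116\right) \left(- \frac{1}{63}\right) = \frac{116}{63}$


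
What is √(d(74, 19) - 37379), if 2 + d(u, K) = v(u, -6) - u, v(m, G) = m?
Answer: I*√37381 ≈ 193.34*I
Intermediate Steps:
d(u, K) = -2 (d(u, K) = -2 + (u - u) = -2 + 0 = -2)
√(d(74, 19) - 37379) = √(-2 - 37379) = √(-37381) = I*√37381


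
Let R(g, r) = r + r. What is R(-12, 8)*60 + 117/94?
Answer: 90357/94 ≈ 961.24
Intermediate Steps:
R(g, r) = 2*r
R(-12, 8)*60 + 117/94 = (2*8)*60 + 117/94 = 16*60 + 117*(1/94) = 960 + 117/94 = 90357/94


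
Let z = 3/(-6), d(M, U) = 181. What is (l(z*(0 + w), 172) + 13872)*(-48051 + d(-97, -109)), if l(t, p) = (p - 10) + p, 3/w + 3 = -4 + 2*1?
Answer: -680041220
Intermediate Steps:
w = -3/5 (w = 3/(-3 + (-4 + 2*1)) = 3/(-3 + (-4 + 2)) = 3/(-3 - 2) = 3/(-5) = 3*(-1/5) = -3/5 ≈ -0.60000)
z = -1/2 (z = 3*(-1/6) = -1/2 ≈ -0.50000)
l(t, p) = -10 + 2*p (l(t, p) = (-10 + p) + p = -10 + 2*p)
(l(z*(0 + w), 172) + 13872)*(-48051 + d(-97, -109)) = ((-10 + 2*172) + 13872)*(-48051 + 181) = ((-10 + 344) + 13872)*(-47870) = (334 + 13872)*(-47870) = 14206*(-47870) = -680041220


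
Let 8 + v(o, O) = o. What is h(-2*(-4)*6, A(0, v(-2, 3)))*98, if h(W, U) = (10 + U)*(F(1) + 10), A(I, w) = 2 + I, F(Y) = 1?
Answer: 12936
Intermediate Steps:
v(o, O) = -8 + o
h(W, U) = 110 + 11*U (h(W, U) = (10 + U)*(1 + 10) = (10 + U)*11 = 110 + 11*U)
h(-2*(-4)*6, A(0, v(-2, 3)))*98 = (110 + 11*(2 + 0))*98 = (110 + 11*2)*98 = (110 + 22)*98 = 132*98 = 12936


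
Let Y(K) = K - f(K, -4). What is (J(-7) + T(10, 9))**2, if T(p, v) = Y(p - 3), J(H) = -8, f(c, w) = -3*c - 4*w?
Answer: 16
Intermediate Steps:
f(c, w) = -4*w - 3*c
Y(K) = -16 + 4*K (Y(K) = K - (-4*(-4) - 3*K) = K - (16 - 3*K) = K + (-16 + 3*K) = -16 + 4*K)
T(p, v) = -28 + 4*p (T(p, v) = -16 + 4*(p - 3) = -16 + 4*(-3 + p) = -16 + (-12 + 4*p) = -28 + 4*p)
(J(-7) + T(10, 9))**2 = (-8 + (-28 + 4*10))**2 = (-8 + (-28 + 40))**2 = (-8 + 12)**2 = 4**2 = 16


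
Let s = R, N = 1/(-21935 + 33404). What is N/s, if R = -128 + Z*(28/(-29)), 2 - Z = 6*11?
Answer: -29/22020480 ≈ -1.3170e-6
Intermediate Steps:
Z = -64 (Z = 2 - 6*11 = 2 - 1*66 = 2 - 66 = -64)
N = 1/11469 ≈ 8.7192e-5
R = -1920/29 (R = -128 - 1792/(-29) = -128 - 1792*(-1)/29 = -128 - 64*(-28/29) = -128 + 1792/29 = -1920/29 ≈ -66.207)
s = -1920/29 ≈ -66.207
N/s = 1/(11469*(-1920/29)) = (1/11469)*(-29/1920) = -29/22020480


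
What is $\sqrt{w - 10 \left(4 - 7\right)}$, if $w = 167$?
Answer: $\sqrt{197} \approx 14.036$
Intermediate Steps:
$\sqrt{w - 10 \left(4 - 7\right)} = \sqrt{167 - 10 \left(4 - 7\right)} = \sqrt{167 - -30} = \sqrt{167 + 30} = \sqrt{197}$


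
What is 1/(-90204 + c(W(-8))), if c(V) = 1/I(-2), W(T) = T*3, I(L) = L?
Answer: -2/180409 ≈ -1.1086e-5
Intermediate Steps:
W(T) = 3*T
c(V) = -1/2 (c(V) = 1/(-2) = -1/2)
1/(-90204 + c(W(-8))) = 1/(-90204 - 1/2) = 1/(-180409/2) = -2/180409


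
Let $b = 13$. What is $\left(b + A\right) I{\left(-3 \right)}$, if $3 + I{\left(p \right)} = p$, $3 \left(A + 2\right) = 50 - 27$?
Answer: $-112$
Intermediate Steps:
$A = \frac{17}{3}$ ($A = -2 + \frac{50 - 27}{3} = -2 + \frac{1}{3} \cdot 23 = -2 + \frac{23}{3} = \frac{17}{3} \approx 5.6667$)
$I{\left(p \right)} = -3 + p$
$\left(b + A\right) I{\left(-3 \right)} = \left(13 + \frac{17}{3}\right) \left(-3 - 3\right) = \frac{56}{3} \left(-6\right) = -112$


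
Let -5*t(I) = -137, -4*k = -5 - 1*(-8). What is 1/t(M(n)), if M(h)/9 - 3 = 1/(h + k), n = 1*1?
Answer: 5/137 ≈ 0.036496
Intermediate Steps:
k = -¾ (k = -(-5 - 1*(-8))/4 = -(-5 + 8)/4 = -¼*3 = -¾ ≈ -0.75000)
n = 1
M(h) = 27 + 9/(-¾ + h) (M(h) = 27 + 9/(h - ¾) = 27 + 9/(-¾ + h))
t(I) = 137/5 (t(I) = -⅕*(-137) = 137/5)
1/t(M(n)) = 1/(137/5) = 5/137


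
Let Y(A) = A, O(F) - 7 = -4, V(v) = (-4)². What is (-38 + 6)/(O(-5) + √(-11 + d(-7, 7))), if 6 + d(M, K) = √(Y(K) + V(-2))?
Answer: -32/(3 + I*√(17 - √23)) ≈ -4.5274 + 5.2721*I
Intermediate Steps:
V(v) = 16
O(F) = 3 (O(F) = 7 - 4 = 3)
d(M, K) = -6 + √(16 + K) (d(M, K) = -6 + √(K + 16) = -6 + √(16 + K))
(-38 + 6)/(O(-5) + √(-11 + d(-7, 7))) = (-38 + 6)/(3 + √(-11 + (-6 + √(16 + 7)))) = -32/(3 + √(-11 + (-6 + √23))) = -32/(3 + √(-17 + √23))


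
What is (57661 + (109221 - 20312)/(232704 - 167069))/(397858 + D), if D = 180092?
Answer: 1892334322/18966874125 ≈ 0.099771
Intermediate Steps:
(57661 + (109221 - 20312)/(232704 - 167069))/(397858 + D) = (57661 + (109221 - 20312)/(232704 - 167069))/(397858 + 180092) = (57661 + 88909/65635)/577950 = (57661 + 88909*(1/65635))*(1/577950) = (57661 + 88909/65635)*(1/577950) = (3784668644/65635)*(1/577950) = 1892334322/18966874125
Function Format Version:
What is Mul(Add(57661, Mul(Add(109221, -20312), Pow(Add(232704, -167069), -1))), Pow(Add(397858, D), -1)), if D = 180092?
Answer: Rational(1892334322, 18966874125) ≈ 0.099771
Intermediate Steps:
Mul(Add(57661, Mul(Add(109221, -20312), Pow(Add(232704, -167069), -1))), Pow(Add(397858, D), -1)) = Mul(Add(57661, Mul(Add(109221, -20312), Pow(Add(232704, -167069), -1))), Pow(Add(397858, 180092), -1)) = Mul(Add(57661, Mul(88909, Pow(65635, -1))), Pow(577950, -1)) = Mul(Add(57661, Mul(88909, Rational(1, 65635))), Rational(1, 577950)) = Mul(Add(57661, Rational(88909, 65635)), Rational(1, 577950)) = Mul(Rational(3784668644, 65635), Rational(1, 577950)) = Rational(1892334322, 18966874125)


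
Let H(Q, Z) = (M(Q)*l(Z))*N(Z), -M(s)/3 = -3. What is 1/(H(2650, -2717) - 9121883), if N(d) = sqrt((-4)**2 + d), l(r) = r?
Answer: I/(-9121883*I + 24453*sqrt(2701)) ≈ -1.0754e-7 + 1.4982e-8*I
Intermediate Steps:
M(s) = 9 (M(s) = -3*(-3) = 9)
N(d) = sqrt(16 + d)
H(Q, Z) = 9*Z*sqrt(16 + Z) (H(Q, Z) = (9*Z)*sqrt(16 + Z) = 9*Z*sqrt(16 + Z))
1/(H(2650, -2717) - 9121883) = 1/(9*(-2717)*sqrt(16 - 2717) - 9121883) = 1/(9*(-2717)*sqrt(-2701) - 9121883) = 1/(9*(-2717)*(I*sqrt(2701)) - 9121883) = 1/(-24453*I*sqrt(2701) - 9121883) = 1/(-9121883 - 24453*I*sqrt(2701))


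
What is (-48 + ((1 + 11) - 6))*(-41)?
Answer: 1722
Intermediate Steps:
(-48 + ((1 + 11) - 6))*(-41) = (-48 + (12 - 6))*(-41) = (-48 + 6)*(-41) = -42*(-41) = 1722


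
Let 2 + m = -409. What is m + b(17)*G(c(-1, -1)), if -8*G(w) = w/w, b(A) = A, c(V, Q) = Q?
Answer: -3305/8 ≈ -413.13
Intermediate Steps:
m = -411 (m = -2 - 409 = -411)
G(w) = -⅛ (G(w) = -w/(8*w) = -⅛*1 = -⅛)
m + b(17)*G(c(-1, -1)) = -411 + 17*(-⅛) = -411 - 17/8 = -3305/8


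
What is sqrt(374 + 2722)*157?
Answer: 942*sqrt(86) ≈ 8735.8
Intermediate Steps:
sqrt(374 + 2722)*157 = sqrt(3096)*157 = (6*sqrt(86))*157 = 942*sqrt(86)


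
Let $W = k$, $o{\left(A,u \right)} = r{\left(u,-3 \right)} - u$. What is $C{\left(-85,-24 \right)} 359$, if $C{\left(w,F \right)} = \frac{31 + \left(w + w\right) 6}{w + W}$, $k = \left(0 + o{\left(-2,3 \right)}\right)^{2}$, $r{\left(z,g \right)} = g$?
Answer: $\frac{355051}{49} \approx 7245.9$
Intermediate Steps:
$o{\left(A,u \right)} = -3 - u$
$k = 36$ ($k = \left(0 - 6\right)^{2} = \left(-6\right)^{2} = 36$)
$W = 36$
$C{\left(w,F \right)} = \frac{31 + 12 w}{36 + w}$ ($C{\left(w,F \right)} = \frac{31 + \left(w + w\right) 6}{w + 36} = \frac{31 + 2 w 6}{36 + w} = \frac{31 + 12 w}{36 + w}$)
$C{\left(-85,-24 \right)} 359 = \frac{31 + 12 \left(-85\right)}{36 - 85} \cdot 359 = \frac{31 - 1020}{-49} \cdot 359 = \left(- \frac{1}{49}\right) \left(-989\right) 359 = \frac{989}{49} \cdot 359 = \frac{355051}{49}$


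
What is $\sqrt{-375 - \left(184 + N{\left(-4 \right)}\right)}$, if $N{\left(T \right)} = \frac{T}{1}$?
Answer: $i \sqrt{555} \approx 23.558 i$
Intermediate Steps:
$N{\left(T \right)} = T$ ($N{\left(T \right)} = T 1 = T$)
$\sqrt{-375 - \left(184 + N{\left(-4 \right)}\right)} = \sqrt{-375 - 180} = \sqrt{-555} = i \sqrt{555}$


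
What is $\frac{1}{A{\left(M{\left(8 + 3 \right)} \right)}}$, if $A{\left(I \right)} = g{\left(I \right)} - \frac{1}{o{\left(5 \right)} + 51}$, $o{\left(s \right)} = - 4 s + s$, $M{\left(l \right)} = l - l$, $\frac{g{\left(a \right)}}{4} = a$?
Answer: $-36$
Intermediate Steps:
$g{\left(a \right)} = 4 a$
$M{\left(l \right)} = 0$
$o{\left(s \right)} = - 3 s$
$A{\left(I \right)} = - \frac{1}{36} + 4 I$ ($A{\left(I \right)} = 4 I - \frac{1}{\left(-3\right) 5 + 51} = 4 I - \frac{1}{-15 + 51} = 4 I - \frac{1}{36} = - \frac{1}{36} + 4 I$)
$\frac{1}{A{\left(M{\left(8 + 3 \right)} \right)}} = \frac{1}{- \frac{1}{36} + 4 \cdot 0} = \frac{1}{- \frac{1}{36} + 0} = \frac{1}{- \frac{1}{36}} = -36$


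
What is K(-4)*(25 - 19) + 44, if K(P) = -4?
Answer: 20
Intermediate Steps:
K(-4)*(25 - 19) + 44 = -4*(25 - 19) + 44 = -4*6 + 44 = -24 + 44 = 20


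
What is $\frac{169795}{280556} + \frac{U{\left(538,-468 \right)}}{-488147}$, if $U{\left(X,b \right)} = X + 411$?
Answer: $\frac{82618672221}{136952569732} \approx 0.60326$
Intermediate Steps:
$U{\left(X,b \right)} = 411 + X$
$\frac{169795}{280556} + \frac{U{\left(538,-468 \right)}}{-488147} = \frac{169795}{280556} + \frac{411 + 538}{-488147} = 169795 \cdot \frac{1}{280556} + 949 \left(- \frac{1}{488147}\right) = \frac{169795}{280556} - \frac{949}{488147} = \frac{82618672221}{136952569732}$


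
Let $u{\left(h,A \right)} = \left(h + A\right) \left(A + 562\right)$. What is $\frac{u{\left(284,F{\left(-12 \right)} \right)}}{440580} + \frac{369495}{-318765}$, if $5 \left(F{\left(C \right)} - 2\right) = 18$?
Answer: $- \frac{15332567423}{19505761625} \approx -0.78605$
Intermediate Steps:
$F{\left(C \right)} = \frac{28}{5}$ ($F{\left(C \right)} = 2 + \frac{1}{5} \cdot 18 = 2 + \frac{18}{5} = \frac{28}{5}$)
$u{\left(h,A \right)} = \left(562 + A\right) \left(A + h\right)$ ($u{\left(h,A \right)} = \left(A + h\right) \left(562 + A\right) = \left(562 + A\right) \left(A + h\right)$)
$\frac{u{\left(284,F{\left(-12 \right)} \right)}}{440580} + \frac{369495}{-318765} = \frac{\left(\frac{28}{5}\right)^{2} + 562 \cdot \frac{28}{5} + 562 \cdot 284 + \frac{28}{5} \cdot 284}{440580} + \frac{369495}{-318765} = \left(\frac{784}{25} + \frac{15736}{5} + 159608 + \frac{7952}{5}\right) \frac{1}{440580} + 369495 \left(- \frac{1}{318765}\right) = \frac{4109424}{25} \cdot \frac{1}{440580} - \frac{24633}{21251} = \frac{342452}{917875} - \frac{24633}{21251} = - \frac{15332567423}{19505761625}$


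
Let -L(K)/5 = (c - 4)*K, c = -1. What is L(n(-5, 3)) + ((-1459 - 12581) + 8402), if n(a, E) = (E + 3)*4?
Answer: -5038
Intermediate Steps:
n(a, E) = 12 + 4*E (n(a, E) = (3 + E)*4 = 12 + 4*E)
L(K) = 25*K (L(K) = -5*(-1 - 4)*K = -(-25)*K = 25*K)
L(n(-5, 3)) + ((-1459 - 12581) + 8402) = 25*(12 + 4*3) + ((-1459 - 12581) + 8402) = 25*(12 + 12) + (-14040 + 8402) = 25*24 - 5638 = 600 - 5638 = -5038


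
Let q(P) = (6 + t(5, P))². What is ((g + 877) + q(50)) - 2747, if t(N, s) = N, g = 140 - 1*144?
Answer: -1753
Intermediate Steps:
g = -4 (g = 140 - 144 = -4)
q(P) = 121 (q(P) = (6 + 5)² = 11² = 121)
((g + 877) + q(50)) - 2747 = ((-4 + 877) + 121) - 2747 = (873 + 121) - 2747 = 994 - 2747 = -1753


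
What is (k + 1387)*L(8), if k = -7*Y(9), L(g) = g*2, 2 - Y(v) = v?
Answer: 22976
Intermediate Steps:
Y(v) = 2 - v
L(g) = 2*g
k = 49 (k = -7*(2 - 1*9) = -7*(2 - 9) = -7*(-7) = 49)
(k + 1387)*L(8) = (49 + 1387)*(2*8) = 1436*16 = 22976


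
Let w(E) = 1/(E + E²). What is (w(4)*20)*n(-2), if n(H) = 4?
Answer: 4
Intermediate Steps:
(w(4)*20)*n(-2) = ((1/(4*(1 + 4)))*20)*4 = (((¼)/5)*20)*4 = (((¼)*(⅕))*20)*4 = ((1/20)*20)*4 = 1*4 = 4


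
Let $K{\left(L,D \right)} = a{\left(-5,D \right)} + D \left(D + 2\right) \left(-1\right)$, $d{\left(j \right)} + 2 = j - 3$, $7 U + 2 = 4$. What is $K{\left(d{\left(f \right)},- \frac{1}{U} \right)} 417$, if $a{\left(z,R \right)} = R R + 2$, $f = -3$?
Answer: $3753$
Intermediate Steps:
$U = \frac{2}{7}$ ($U = - \frac{2}{7} + \frac{1}{7} \cdot 4 = - \frac{2}{7} + \frac{4}{7} = \frac{2}{7} \approx 0.28571$)
$a{\left(z,R \right)} = 2 + R^{2}$ ($a{\left(z,R \right)} = R^{2} + 2 = 2 + R^{2}$)
$d{\left(j \right)} = -5 + j$ ($d{\left(j \right)} = -2 + \left(j - 3\right) = -2 + \left(-3 + j\right) = -5 + j$)
$K{\left(L,D \right)} = 2 + D^{2} + D \left(-2 - D\right)$ ($K{\left(L,D \right)} = \left(2 + D^{2}\right) + D \left(D + 2\right) \left(-1\right) = \left(2 + D^{2}\right) + D \left(2 + D\right) \left(-1\right) = \left(2 + D^{2}\right) + D \left(-2 - D\right) = 2 + D^{2} + D \left(-2 - D\right)$)
$K{\left(d{\left(f \right)},- \frac{1}{U} \right)} 417 = \left(2 - 2 \left(- \frac{1}{\frac{2}{7}}\right)\right) 417 = \left(2 - 2 \left(\left(-1\right) \frac{7}{2}\right)\right) 417 = \left(2 - -7\right) 417 = \left(2 + 7\right) 417 = 9 \cdot 417 = 3753$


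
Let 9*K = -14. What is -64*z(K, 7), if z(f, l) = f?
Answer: 896/9 ≈ 99.556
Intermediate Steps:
K = -14/9 (K = (⅑)*(-14) = -14/9 ≈ -1.5556)
-64*z(K, 7) = -64*(-14/9) = 896/9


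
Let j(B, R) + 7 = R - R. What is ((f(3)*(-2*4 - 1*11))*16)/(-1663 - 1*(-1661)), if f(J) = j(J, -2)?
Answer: -1064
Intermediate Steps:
j(B, R) = -7 (j(B, R) = -7 + (R - R) = -7 + 0 = -7)
f(J) = -7
((f(3)*(-2*4 - 1*11))*16)/(-1663 - 1*(-1661)) = (-7*(-2*4 - 1*11)*16)/(-1663 - 1*(-1661)) = (-7*(-8 - 11)*16)/(-1663 + 1661) = (-7*(-19)*16)/(-2) = (133*16)*(-½) = 2128*(-½) = -1064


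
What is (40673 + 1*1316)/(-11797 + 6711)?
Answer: -41989/5086 ≈ -8.2558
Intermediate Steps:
(40673 + 1*1316)/(-11797 + 6711) = (40673 + 1316)/(-5086) = 41989*(-1/5086) = -41989/5086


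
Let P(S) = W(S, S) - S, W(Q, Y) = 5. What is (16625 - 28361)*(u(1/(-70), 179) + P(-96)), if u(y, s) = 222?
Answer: -3790728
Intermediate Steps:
P(S) = 5 - S
(16625 - 28361)*(u(1/(-70), 179) + P(-96)) = (16625 - 28361)*(222 + (5 - 1*(-96))) = -11736*(222 + (5 + 96)) = -11736*(222 + 101) = -11736*323 = -3790728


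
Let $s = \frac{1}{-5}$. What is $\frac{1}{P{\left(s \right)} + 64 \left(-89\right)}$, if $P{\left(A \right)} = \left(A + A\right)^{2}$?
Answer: $- \frac{25}{142396} \approx -0.00017557$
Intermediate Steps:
$s = - \frac{1}{5} \approx -0.2$
$P{\left(A \right)} = 4 A^{2}$ ($P{\left(A \right)} = \left(2 A\right)^{2} = 4 A^{2}$)
$\frac{1}{P{\left(s \right)} + 64 \left(-89\right)} = \frac{1}{4 \left(- \frac{1}{5}\right)^{2} + 64 \left(-89\right)} = \frac{1}{4 \cdot \frac{1}{25} - 5696} = \frac{1}{\frac{4}{25} - 5696} = \frac{1}{- \frac{142396}{25}} = - \frac{25}{142396}$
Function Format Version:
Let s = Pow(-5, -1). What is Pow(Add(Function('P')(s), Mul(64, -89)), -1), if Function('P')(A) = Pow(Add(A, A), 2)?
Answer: Rational(-25, 142396) ≈ -0.00017557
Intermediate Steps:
s = Rational(-1, 5) ≈ -0.20000
Function('P')(A) = Mul(4, Pow(A, 2)) (Function('P')(A) = Pow(Mul(2, A), 2) = Mul(4, Pow(A, 2)))
Pow(Add(Function('P')(s), Mul(64, -89)), -1) = Pow(Add(Mul(4, Pow(Rational(-1, 5), 2)), Mul(64, -89)), -1) = Pow(Add(Mul(4, Rational(1, 25)), -5696), -1) = Pow(Add(Rational(4, 25), -5696), -1) = Pow(Rational(-142396, 25), -1) = Rational(-25, 142396)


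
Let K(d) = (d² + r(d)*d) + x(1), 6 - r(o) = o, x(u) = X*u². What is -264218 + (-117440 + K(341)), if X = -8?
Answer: -379620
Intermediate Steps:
x(u) = -8*u²
r(o) = 6 - o
K(d) = -8 + d² + d*(6 - d) (K(d) = (d² + (6 - d)*d) - 8*1² = (d² + d*(6 - d)) - 8*1 = (d² + d*(6 - d)) - 8 = -8 + d² + d*(6 - d))
-264218 + (-117440 + K(341)) = -264218 + (-117440 + (-8 + 6*341)) = -264218 + (-117440 + (-8 + 2046)) = -264218 + (-117440 + 2038) = -264218 - 115402 = -379620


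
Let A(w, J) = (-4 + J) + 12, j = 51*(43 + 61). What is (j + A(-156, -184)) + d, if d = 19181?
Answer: 24309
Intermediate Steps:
j = 5304 (j = 51*104 = 5304)
A(w, J) = 8 + J
(j + A(-156, -184)) + d = (5304 + (8 - 184)) + 19181 = (5304 - 176) + 19181 = 5128 + 19181 = 24309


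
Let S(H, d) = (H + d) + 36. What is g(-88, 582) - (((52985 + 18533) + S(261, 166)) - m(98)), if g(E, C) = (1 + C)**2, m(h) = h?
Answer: 268006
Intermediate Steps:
S(H, d) = 36 + H + d
g(-88, 582) - (((52985 + 18533) + S(261, 166)) - m(98)) = (1 + 582)**2 - (((52985 + 18533) + (36 + 261 + 166)) - 1*98) = 583**2 - ((71518 + 463) - 98) = 339889 - (71981 - 98) = 339889 - 1*71883 = 339889 - 71883 = 268006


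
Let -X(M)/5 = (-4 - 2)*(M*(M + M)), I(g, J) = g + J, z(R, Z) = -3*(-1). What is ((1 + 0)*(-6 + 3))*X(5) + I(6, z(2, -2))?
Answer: -4491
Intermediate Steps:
z(R, Z) = 3
I(g, J) = J + g
X(M) = 60*M**2 (X(M) = -5*(-4 - 2)*M*(M + M) = -(-30)*M*(2*M) = -(-30)*2*M**2 = -(-60)*M**2 = 60*M**2)
((1 + 0)*(-6 + 3))*X(5) + I(6, z(2, -2)) = ((1 + 0)*(-6 + 3))*(60*5**2) + (3 + 6) = (1*(-3))*(60*25) + 9 = -3*1500 + 9 = -4500 + 9 = -4491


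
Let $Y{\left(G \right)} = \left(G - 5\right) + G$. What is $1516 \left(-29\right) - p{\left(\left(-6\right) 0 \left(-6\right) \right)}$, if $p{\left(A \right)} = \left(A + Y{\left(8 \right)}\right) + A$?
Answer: $-43975$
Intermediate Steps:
$Y{\left(G \right)} = -5 + 2 G$ ($Y{\left(G \right)} = \left(-5 + G\right) + G = -5 + 2 G$)
$p{\left(A \right)} = 11 + 2 A$ ($p{\left(A \right)} = \left(A + \left(-5 + 2 \cdot 8\right)\right) + A = \left(A + \left(-5 + 16\right)\right) + A = \left(A + 11\right) + A = \left(11 + A\right) + A = 11 + 2 A$)
$1516 \left(-29\right) - p{\left(\left(-6\right) 0 \left(-6\right) \right)} = 1516 \left(-29\right) - \left(11 + 2 \left(-6\right) 0 \left(-6\right)\right) = -43964 - \left(11 + 2 \cdot 0 \left(-6\right)\right) = -43964 - \left(11 + 2 \cdot 0\right) = -43964 - \left(11 + 0\right) = -43964 - 11 = -43975$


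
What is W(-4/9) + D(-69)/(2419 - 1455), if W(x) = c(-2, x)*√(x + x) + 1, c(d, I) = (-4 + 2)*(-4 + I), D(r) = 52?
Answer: 254/241 + 160*I*√2/27 ≈ 1.0539 + 8.3805*I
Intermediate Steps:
c(d, I) = 8 - 2*I (c(d, I) = -2*(-4 + I) = 8 - 2*I)
W(x) = 1 + √2*√x*(8 - 2*x) (W(x) = (8 - 2*x)*√(x + x) + 1 = (8 - 2*x)*√(2*x) + 1 = (8 - 2*x)*(√2*√x) + 1 = √2*√x*(8 - 2*x) + 1 = 1 + √2*√x*(8 - 2*x))
W(-4/9) + D(-69)/(2419 - 1455) = (1 + 2*√2*√(-4/9)*(4 - (-4)/9)) + 52/(2419 - 1455) = (1 + 2*√2*√(-4*⅑)*(4 - (-4)/9)) + 52/964 = (1 + 2*√2*√(-4/9)*(4 - 1*(-4/9))) + 52*(1/964) = (1 + 2*√2*(2*I/3)*(4 + 4/9)) + 13/241 = (1 + 2*√2*(2*I/3)*(40/9)) + 13/241 = (1 + 160*I*√2/27) + 13/241 = 254/241 + 160*I*√2/27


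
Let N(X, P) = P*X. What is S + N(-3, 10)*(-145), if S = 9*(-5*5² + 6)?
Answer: 3279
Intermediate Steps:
S = -1071 (S = 9*(-5*25 + 6) = 9*(-125 + 6) = 9*(-119) = -1071)
S + N(-3, 10)*(-145) = -1071 + (10*(-3))*(-145) = -1071 - 30*(-145) = -1071 + 4350 = 3279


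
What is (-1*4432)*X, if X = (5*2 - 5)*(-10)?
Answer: 221600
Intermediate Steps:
X = -50 (X = (10 - 5)*(-10) = 5*(-10) = -50)
(-1*4432)*X = -1*4432*(-50) = -4432*(-50) = 221600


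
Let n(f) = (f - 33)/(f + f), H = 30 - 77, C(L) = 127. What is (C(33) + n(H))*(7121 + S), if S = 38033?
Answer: 271330386/47 ≈ 5.7730e+6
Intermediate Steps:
H = -47
n(f) = (-33 + f)/(2*f) (n(f) = (-33 + f)/((2*f)) = (-33 + f)*(1/(2*f)) = (-33 + f)/(2*f))
(C(33) + n(H))*(7121 + S) = (127 + (1/2)*(-33 - 47)/(-47))*(7121 + 38033) = (127 + (1/2)*(-1/47)*(-80))*45154 = (127 + 40/47)*45154 = (6009/47)*45154 = 271330386/47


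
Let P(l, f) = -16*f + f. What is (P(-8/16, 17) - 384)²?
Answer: 408321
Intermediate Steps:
P(l, f) = -15*f
(P(-8/16, 17) - 384)² = (-15*17 - 384)² = (-255 - 384)² = (-639)² = 408321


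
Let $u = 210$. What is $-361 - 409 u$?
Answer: $-86251$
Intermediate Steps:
$-361 - 409 u = -361 - 85890 = -86251$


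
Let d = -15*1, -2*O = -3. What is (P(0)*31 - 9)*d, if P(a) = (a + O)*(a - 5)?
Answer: 7245/2 ≈ 3622.5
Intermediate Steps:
O = 3/2 (O = -½*(-3) = 3/2 ≈ 1.5000)
d = -15
P(a) = (-5 + a)*(3/2 + a) (P(a) = (a + 3/2)*(a - 5) = (3/2 + a)*(-5 + a) = (-5 + a)*(3/2 + a))
(P(0)*31 - 9)*d = ((-15/2 + 0² - 7/2*0)*31 - 9)*(-15) = ((-15/2 + 0 + 0)*31 - 9)*(-15) = (-15/2*31 - 9)*(-15) = (-465/2 - 9)*(-15) = -483/2*(-15) = 7245/2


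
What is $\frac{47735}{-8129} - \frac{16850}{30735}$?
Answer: $- \frac{320821775}{49968963} \approx -6.4204$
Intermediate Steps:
$\frac{47735}{-8129} - \frac{16850}{30735} = 47735 \left(- \frac{1}{8129}\right) - \frac{3370}{6147} = - \frac{47735}{8129} - \frac{3370}{6147} = - \frac{320821775}{49968963}$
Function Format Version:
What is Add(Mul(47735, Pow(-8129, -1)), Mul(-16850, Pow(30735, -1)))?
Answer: Rational(-320821775, 49968963) ≈ -6.4204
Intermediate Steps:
Add(Mul(47735, Pow(-8129, -1)), Mul(-16850, Pow(30735, -1))) = Add(Mul(47735, Rational(-1, 8129)), Mul(-16850, Rational(1, 30735))) = Add(Rational(-47735, 8129), Rational(-3370, 6147)) = Rational(-320821775, 49968963)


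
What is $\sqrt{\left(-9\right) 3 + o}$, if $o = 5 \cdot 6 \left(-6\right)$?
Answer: $3 i \sqrt{23} \approx 14.387 i$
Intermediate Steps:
$o = -180$ ($o = 30 \left(-6\right) = -180$)
$\sqrt{\left(-9\right) 3 + o} = \sqrt{\left(-9\right) 3 - 180} = \sqrt{-27 - 180} = \sqrt{-207} = 3 i \sqrt{23}$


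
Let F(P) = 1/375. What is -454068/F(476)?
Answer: -170275500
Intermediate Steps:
F(P) = 1/375
-454068/F(476) = -454068/1/375 = -454068*375 = -170275500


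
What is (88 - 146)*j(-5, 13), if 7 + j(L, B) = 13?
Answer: -348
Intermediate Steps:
j(L, B) = 6 (j(L, B) = -7 + 13 = 6)
(88 - 146)*j(-5, 13) = (88 - 146)*6 = -58*6 = -348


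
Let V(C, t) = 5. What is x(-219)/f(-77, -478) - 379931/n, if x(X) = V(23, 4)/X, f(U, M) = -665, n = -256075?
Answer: 11066506312/7458696525 ≈ 1.4837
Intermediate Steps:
x(X) = 5/X
x(-219)/f(-77, -478) - 379931/n = (5/(-219))/(-665) - 379931/(-256075) = (5*(-1/219))*(-1/665) - 379931*(-1/256075) = -5/219*(-1/665) + 379931/256075 = 1/29127 + 379931/256075 = 11066506312/7458696525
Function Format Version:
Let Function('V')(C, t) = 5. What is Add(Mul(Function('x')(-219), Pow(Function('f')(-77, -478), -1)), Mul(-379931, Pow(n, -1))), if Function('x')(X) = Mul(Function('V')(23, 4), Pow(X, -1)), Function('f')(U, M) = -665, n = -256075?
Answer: Rational(11066506312, 7458696525) ≈ 1.4837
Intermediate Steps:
Function('x')(X) = Mul(5, Pow(X, -1))
Add(Mul(Function('x')(-219), Pow(Function('f')(-77, -478), -1)), Mul(-379931, Pow(n, -1))) = Add(Mul(Mul(5, Pow(-219, -1)), Pow(-665, -1)), Mul(-379931, Pow(-256075, -1))) = Add(Mul(Mul(5, Rational(-1, 219)), Rational(-1, 665)), Mul(-379931, Rational(-1, 256075))) = Add(Mul(Rational(-5, 219), Rational(-1, 665)), Rational(379931, 256075)) = Add(Rational(1, 29127), Rational(379931, 256075)) = Rational(11066506312, 7458696525)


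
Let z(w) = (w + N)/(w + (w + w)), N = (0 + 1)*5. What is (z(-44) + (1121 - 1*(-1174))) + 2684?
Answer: 219089/44 ≈ 4979.3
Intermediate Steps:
N = 5 (N = 1*5 = 5)
z(w) = (5 + w)/(3*w) (z(w) = (w + 5)/(w + (w + w)) = (5 + w)/(w + 2*w) = (5 + w)/((3*w)) = (5 + w)*(1/(3*w)) = (5 + w)/(3*w))
(z(-44) + (1121 - 1*(-1174))) + 2684 = ((⅓)*(5 - 44)/(-44) + (1121 - 1*(-1174))) + 2684 = ((⅓)*(-1/44)*(-39) + (1121 + 1174)) + 2684 = (13/44 + 2295) + 2684 = 100993/44 + 2684 = 219089/44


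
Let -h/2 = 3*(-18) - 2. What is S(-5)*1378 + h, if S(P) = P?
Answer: -6778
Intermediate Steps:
h = 112 (h = -2*(3*(-18) - 2) = -2*(-54 - 2) = -2*(-56) = 112)
S(-5)*1378 + h = -5*1378 + 112 = -6890 + 112 = -6778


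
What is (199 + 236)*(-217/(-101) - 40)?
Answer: -1663005/101 ≈ -16465.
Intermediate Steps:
(199 + 236)*(-217/(-101) - 40) = 435*(-217*(-1/101) - 40) = 435*(217/101 - 40) = 435*(-3823/101) = -1663005/101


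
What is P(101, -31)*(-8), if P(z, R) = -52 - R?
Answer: 168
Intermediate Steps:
P(101, -31)*(-8) = (-52 - 1*(-31))*(-8) = (-52 + 31)*(-8) = -21*(-8) = 168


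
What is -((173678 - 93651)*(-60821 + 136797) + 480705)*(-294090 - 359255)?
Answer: 3972737484380665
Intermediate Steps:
-((173678 - 93651)*(-60821 + 136797) + 480705)*(-294090 - 359255) = -(80027*75976 + 480705)*(-653345) = -(6080131352 + 480705)*(-653345) = -6080612057*(-653345) = -1*(-3972737484380665) = 3972737484380665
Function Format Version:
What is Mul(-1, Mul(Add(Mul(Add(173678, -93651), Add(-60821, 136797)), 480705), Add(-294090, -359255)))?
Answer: 3972737484380665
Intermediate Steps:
Mul(-1, Mul(Add(Mul(Add(173678, -93651), Add(-60821, 136797)), 480705), Add(-294090, -359255))) = Mul(-1, Mul(Add(Mul(80027, 75976), 480705), -653345)) = Mul(-1, Mul(Add(6080131352, 480705), -653345)) = Mul(-1, Mul(6080612057, -653345)) = Mul(-1, -3972737484380665) = 3972737484380665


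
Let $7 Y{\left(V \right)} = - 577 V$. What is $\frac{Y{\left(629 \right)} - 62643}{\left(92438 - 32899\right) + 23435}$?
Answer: $- \frac{400717}{290409} \approx -1.3798$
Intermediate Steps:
$Y{\left(V \right)} = - \frac{577 V}{7}$ ($Y{\left(V \right)} = \frac{\left(-577\right) V}{7} = - \frac{577 V}{7}$)
$\frac{Y{\left(629 \right)} - 62643}{\left(92438 - 32899\right) + 23435} = \frac{\left(- \frac{577}{7}\right) 629 - 62643}{\left(92438 - 32899\right) + 23435} = \frac{- \frac{362933}{7} - 62643}{59539 + 23435} = - \frac{801434}{7 \cdot 82974} = \left(- \frac{801434}{7}\right) \frac{1}{82974} = - \frac{400717}{290409}$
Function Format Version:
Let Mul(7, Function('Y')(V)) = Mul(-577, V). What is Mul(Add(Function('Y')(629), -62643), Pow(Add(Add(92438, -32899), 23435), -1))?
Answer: Rational(-400717, 290409) ≈ -1.3798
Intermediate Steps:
Function('Y')(V) = Mul(Rational(-577, 7), V) (Function('Y')(V) = Mul(Rational(1, 7), Mul(-577, V)) = Mul(Rational(-577, 7), V))
Mul(Add(Function('Y')(629), -62643), Pow(Add(Add(92438, -32899), 23435), -1)) = Mul(Add(Mul(Rational(-577, 7), 629), -62643), Pow(Add(Add(92438, -32899), 23435), -1)) = Mul(Add(Rational(-362933, 7), -62643), Pow(Add(59539, 23435), -1)) = Mul(Rational(-801434, 7), Pow(82974, -1)) = Mul(Rational(-801434, 7), Rational(1, 82974)) = Rational(-400717, 290409)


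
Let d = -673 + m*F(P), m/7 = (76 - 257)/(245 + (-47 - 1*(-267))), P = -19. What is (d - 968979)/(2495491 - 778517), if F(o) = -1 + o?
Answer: -45086284/79839291 ≈ -0.56471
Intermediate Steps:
m = -1267/465 (m = 7*((76 - 257)/(245 + (-47 - 1*(-267)))) = 7*(-181/(245 + (-47 + 267))) = 7*(-181/(245 + 220)) = 7*(-181/465) = -1267/465 ≈ -2.7247)
d = -57521/93 (d = -673 - 1267*(-1 - 19)/465 = -673 - 1267/465*(-20) = -673 + 5068/93 = -57521/93 ≈ -618.51)
(d - 968979)/(2495491 - 778517) = (-57521/93 - 968979)/(2495491 - 778517) = -90172568/93/1716974 = -90172568/93*1/1716974 = -45086284/79839291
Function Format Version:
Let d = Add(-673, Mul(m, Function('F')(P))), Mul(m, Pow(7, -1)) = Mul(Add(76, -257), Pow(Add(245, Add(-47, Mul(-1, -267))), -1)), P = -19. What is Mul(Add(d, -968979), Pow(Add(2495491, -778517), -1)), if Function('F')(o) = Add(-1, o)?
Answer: Rational(-45086284, 79839291) ≈ -0.56471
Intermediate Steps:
m = Rational(-1267, 465) (m = Mul(7, Mul(Add(76, -257), Pow(Add(245, Add(-47, Mul(-1, -267))), -1))) = Mul(7, Mul(-181, Pow(Add(245, Add(-47, 267)), -1))) = Mul(7, Mul(-181, Pow(Add(245, 220), -1))) = Mul(7, Mul(-181, Pow(465, -1))) = Mul(7, Mul(-181, Rational(1, 465))) = Mul(7, Rational(-181, 465)) = Rational(-1267, 465) ≈ -2.7247)
d = Rational(-57521, 93) (d = Add(-673, Mul(Rational(-1267, 465), Add(-1, -19))) = Add(-673, Mul(Rational(-1267, 465), -20)) = Add(-673, Rational(5068, 93)) = Rational(-57521, 93) ≈ -618.51)
Mul(Add(d, -968979), Pow(Add(2495491, -778517), -1)) = Mul(Add(Rational(-57521, 93), -968979), Pow(Add(2495491, -778517), -1)) = Mul(Rational(-90172568, 93), Pow(1716974, -1)) = Mul(Rational(-90172568, 93), Rational(1, 1716974)) = Rational(-45086284, 79839291)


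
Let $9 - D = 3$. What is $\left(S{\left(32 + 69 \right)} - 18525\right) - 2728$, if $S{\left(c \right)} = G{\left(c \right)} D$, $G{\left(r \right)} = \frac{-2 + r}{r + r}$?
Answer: $- \frac{2146256}{101} \approx -21250.0$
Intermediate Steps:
$D = 6$ ($D = 9 - 3 = 6$)
$G{\left(r \right)} = \frac{-2 + r}{2 r}$
$S{\left(c \right)} = \frac{3 \left(-2 + c\right)}{c}$ ($S{\left(c \right)} = \frac{-2 + c}{2 c} 6 = \frac{3 \left(-2 + c\right)}{c}$)
$\left(S{\left(32 + 69 \right)} - 18525\right) - 2728 = \left(\left(3 - \frac{6}{32 + 69}\right) - 18525\right) - 2728 = \left(\left(3 - \frac{6}{101}\right) - 18525\right) - 2728 = \left(\frac{297}{101} - 18525\right) - 2728 = - \frac{1870728}{101} - 2728 = - \frac{2146256}{101}$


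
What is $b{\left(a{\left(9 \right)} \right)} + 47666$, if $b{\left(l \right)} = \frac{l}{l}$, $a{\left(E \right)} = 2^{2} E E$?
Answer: $47667$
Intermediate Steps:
$a{\left(E \right)} = 4 E^{2}$ ($a{\left(E \right)} = 4 E E = 4 E^{2}$)
$b{\left(l \right)} = 1$
$b{\left(a{\left(9 \right)} \right)} + 47666 = 1 + 47666 = 47667$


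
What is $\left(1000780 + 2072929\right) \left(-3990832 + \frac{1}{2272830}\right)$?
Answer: $- \frac{27880024292610249331}{2272830} \approx -1.2267 \cdot 10^{13}$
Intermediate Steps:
$\left(1000780 + 2072929\right) \left(-3990832 + \frac{1}{2272830}\right) = 3073709 \left(-3990832 + \frac{1}{2272830}\right) = 3073709 \left(- \frac{9070482694559}{2272830}\right) = - \frac{27880024292610249331}{2272830}$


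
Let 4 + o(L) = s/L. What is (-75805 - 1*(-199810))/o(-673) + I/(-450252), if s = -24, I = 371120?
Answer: -9394233787535/300318084 ≈ -31281.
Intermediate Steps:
o(L) = -4 - 24/L
(-75805 - 1*(-199810))/o(-673) + I/(-450252) = (-75805 - 1*(-199810))/(-4 - 24/(-673)) + 371120/(-450252) = (-75805 + 199810)/(-4 - 24*(-1/673)) + 371120*(-1/450252) = 124005/(-4 + 24/673) - 92780/112563 = 124005/(-2668/673) - 92780/112563 = 124005*(-673/2668) - 92780/112563 = -83455365/2668 - 92780/112563 = -9394233787535/300318084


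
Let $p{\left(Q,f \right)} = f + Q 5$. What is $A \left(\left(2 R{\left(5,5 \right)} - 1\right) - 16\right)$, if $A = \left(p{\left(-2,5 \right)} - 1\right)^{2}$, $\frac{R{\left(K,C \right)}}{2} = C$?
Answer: $108$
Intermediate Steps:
$R{\left(K,C \right)} = 2 C$
$p{\left(Q,f \right)} = f + 5 Q$
$A = 36$ ($A = \left(\left(5 + 5 \left(-2\right)\right) - 1\right)^{2} = \left(\left(5 - 10\right) - 1\right)^{2} = \left(-5 - 1\right)^{2} = \left(-6\right)^{2} = 36$)
$A \left(\left(2 R{\left(5,5 \right)} - 1\right) - 16\right) = 36 \left(\left(2 \cdot 2 \cdot 5 - 1\right) - 16\right) = 36 \left(\left(2 \cdot 10 - 1\right) - 16\right) = 36 \left(\left(20 - 1\right) - 16\right) = 36 \left(19 - 16\right) = 36 \cdot 3 = 108$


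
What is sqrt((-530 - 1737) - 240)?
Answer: I*sqrt(2507) ≈ 50.07*I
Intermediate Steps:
sqrt((-530 - 1737) - 240) = sqrt(-2267 - 240) = sqrt(-2507) = I*sqrt(2507)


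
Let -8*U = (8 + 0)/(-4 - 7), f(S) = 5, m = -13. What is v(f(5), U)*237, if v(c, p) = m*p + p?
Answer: -2844/11 ≈ -258.55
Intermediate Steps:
U = 1/11 (U = -(8 + 0)/(8*(-4 - 7)) = -1/(-11) = -(-1)/11 = -1/8*(-8/11) = 1/11 ≈ 0.090909)
v(c, p) = -12*p (v(c, p) = -13*p + p = -12*p)
v(f(5), U)*237 = -12*1/11*237 = -12/11*237 = -2844/11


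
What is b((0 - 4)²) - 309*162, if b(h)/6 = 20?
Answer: -49938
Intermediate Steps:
b(h) = 120 (b(h) = 6*20 = 120)
b((0 - 4)²) - 309*162 = 120 - 309*162 = 120 - 50058 = -49938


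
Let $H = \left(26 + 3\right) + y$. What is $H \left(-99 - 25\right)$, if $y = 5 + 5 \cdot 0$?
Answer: $-4216$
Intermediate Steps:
$y = 5$ ($y = 5 + 0 = 5$)
$H = 34$ ($H = \left(26 + 3\right) + 5 = 29 + 5 = 34$)
$H \left(-99 - 25\right) = 34 \left(-99 - 25\right) = 34 \left(-124\right) = -4216$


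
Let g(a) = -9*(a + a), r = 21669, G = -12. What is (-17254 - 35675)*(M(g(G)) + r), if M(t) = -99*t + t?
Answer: -26517429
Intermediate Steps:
g(a) = -18*a
M(t) = -98*t
(-17254 - 35675)*(M(g(G)) + r) = (-17254 - 35675)*(-(-1764)*(-12) + 21669) = -52929*(-98*216 + 21669) = -52929*(-21168 + 21669) = -52929*501 = -26517429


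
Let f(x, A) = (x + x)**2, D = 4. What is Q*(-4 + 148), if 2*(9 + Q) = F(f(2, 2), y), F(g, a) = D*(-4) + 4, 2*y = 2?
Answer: -2160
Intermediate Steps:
f(x, A) = 4*x**2 (f(x, A) = (2*x)**2 = 4*x**2)
y = 1 (y = (1/2)*2 = 1)
F(g, a) = -12 (F(g, a) = 4*(-4) + 4 = -16 + 4 = -12)
Q = -15 (Q = -9 + (1/2)*(-12) = -9 - 6 = -15)
Q*(-4 + 148) = -15*(-4 + 148) = -15*144 = -2160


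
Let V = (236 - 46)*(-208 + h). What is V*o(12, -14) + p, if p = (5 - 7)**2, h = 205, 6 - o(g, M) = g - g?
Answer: -3416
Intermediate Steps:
o(g, M) = 6 (o(g, M) = 6 - (g - g) = 6 - 1*0 = 6 + 0 = 6)
V = -570 (V = (236 - 46)*(-208 + 205) = 190*(-3) = -570)
p = 4 (p = (-2)**2 = 4)
V*o(12, -14) + p = -570*6 + 4 = -3420 + 4 = -3416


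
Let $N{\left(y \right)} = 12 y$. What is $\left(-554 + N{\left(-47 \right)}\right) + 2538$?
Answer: $1420$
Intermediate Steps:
$\left(-554 + N{\left(-47 \right)}\right) + 2538 = \left(-554 + 12 \left(-47\right)\right) + 2538 = \left(-554 - 564\right) + 2538 = -1118 + 2538 = 1420$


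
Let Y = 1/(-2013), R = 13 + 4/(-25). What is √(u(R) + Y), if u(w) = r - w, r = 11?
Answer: I*√186450099/10065 ≈ 1.3566*I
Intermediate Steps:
R = 321/25 (R = 13 + 4*(-1/25) = 13 - 4/25 = 321/25 ≈ 12.840)
Y = -1/2013 ≈ -0.00049677
u(w) = 11 - w
√(u(R) + Y) = √((11 - 1*321/25) - 1/2013) = √((11 - 321/25) - 1/2013) = √(-46/25 - 1/2013) = √(-92623/50325) = I*√186450099/10065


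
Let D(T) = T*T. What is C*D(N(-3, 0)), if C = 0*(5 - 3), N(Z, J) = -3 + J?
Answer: 0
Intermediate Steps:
D(T) = T²
C = 0 (C = 0*2 = 0)
C*D(N(-3, 0)) = 0*(-3 + 0)² = 0*(-3)² = 0*9 = 0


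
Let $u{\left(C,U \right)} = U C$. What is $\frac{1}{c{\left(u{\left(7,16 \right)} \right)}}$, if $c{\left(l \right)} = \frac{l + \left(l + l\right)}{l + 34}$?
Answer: $\frac{73}{168} \approx 0.43452$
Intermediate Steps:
$u{\left(C,U \right)} = C U$
$c{\left(l \right)} = \frac{3 l}{34 + l}$ ($c{\left(l \right)} = \frac{l + 2 l}{34 + l} = \frac{3 l}{34 + l}$)
$\frac{1}{c{\left(u{\left(7,16 \right)} \right)}} = \frac{1}{3 \cdot 7 \cdot 16 \frac{1}{34 + 7 \cdot 16}} = \frac{1}{3 \cdot 112 \frac{1}{34 + 112}} = \frac{1}{3 \cdot 112 \cdot \frac{1}{146}} = \frac{1}{\frac{168}{73}} = \frac{73}{168}$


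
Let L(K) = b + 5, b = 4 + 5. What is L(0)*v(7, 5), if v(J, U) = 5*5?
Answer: 350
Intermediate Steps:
v(J, U) = 25
b = 9
L(K) = 14 (L(K) = 9 + 5 = 14)
L(0)*v(7, 5) = 14*25 = 350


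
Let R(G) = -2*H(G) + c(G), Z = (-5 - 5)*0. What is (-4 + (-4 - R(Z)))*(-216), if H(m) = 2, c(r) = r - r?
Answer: 864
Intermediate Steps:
c(r) = 0
Z = 0 (Z = -10*0 = 0)
R(G) = -4 (R(G) = -2*2 + 0 = -4 + 0 = -4)
(-4 + (-4 - R(Z)))*(-216) = (-4 + (-4 - 1*(-4)))*(-216) = (-4 + (-4 + 4))*(-216) = (-4 + 0)*(-216) = -4*(-216) = 864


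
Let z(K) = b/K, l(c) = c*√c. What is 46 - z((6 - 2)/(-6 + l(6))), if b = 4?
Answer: 52 - 6*√6 ≈ 37.303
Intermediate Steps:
l(c) = c^(3/2)
z(K) = 4/K
46 - z((6 - 2)/(-6 + l(6))) = 46 - 4/((6 - 2)/(-6 + 6^(3/2))) = 46 - 4/(4/(-6 + 6*√6)) = 46 - 4*(-3/2 + 3*√6/2) = 46 - (-6 + 6*√6) = 46 + (6 - 6*√6) = 52 - 6*√6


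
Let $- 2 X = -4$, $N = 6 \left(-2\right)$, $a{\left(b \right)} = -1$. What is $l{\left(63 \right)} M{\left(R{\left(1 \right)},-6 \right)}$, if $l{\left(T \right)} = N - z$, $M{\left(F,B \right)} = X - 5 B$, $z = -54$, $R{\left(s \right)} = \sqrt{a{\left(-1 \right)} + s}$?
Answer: $1344$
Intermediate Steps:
$N = -12$
$X = 2$ ($X = \left(- \frac{1}{2}\right) \left(-4\right) = 2$)
$R{\left(s \right)} = \sqrt{-1 + s}$
$M{\left(F,B \right)} = 2 - 5 B$
$l{\left(T \right)} = 42$ ($l{\left(T \right)} = -12 - -54 = -12 + 54 = 42$)
$l{\left(63 \right)} M{\left(R{\left(1 \right)},-6 \right)} = 42 \left(2 - -30\right) = 42 \left(2 + 30\right) = 42 \cdot 32 = 1344$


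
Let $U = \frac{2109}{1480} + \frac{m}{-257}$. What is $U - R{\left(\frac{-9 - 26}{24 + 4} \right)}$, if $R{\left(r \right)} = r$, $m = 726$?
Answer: $- \frac{1541}{10280} \approx -0.1499$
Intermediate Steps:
$U = - \frac{14391}{10280}$ ($U = \frac{2109}{1480} + \frac{726}{-257} = 2109 \cdot \frac{1}{1480} + 726 \left(- \frac{1}{257}\right) = \frac{57}{40} - \frac{726}{257} = - \frac{14391}{10280} \approx -1.3999$)
$U - R{\left(\frac{-9 - 26}{24 + 4} \right)} = - \frac{14391}{10280} - \frac{-9 - 26}{24 + 4} = - \frac{14391}{10280} - - \frac{35}{28} = - \frac{14391}{10280} - \left(-35\right) \frac{1}{28} = - \frac{14391}{10280} - - \frac{5}{4} = - \frac{14391}{10280} + \frac{5}{4} = - \frac{1541}{10280}$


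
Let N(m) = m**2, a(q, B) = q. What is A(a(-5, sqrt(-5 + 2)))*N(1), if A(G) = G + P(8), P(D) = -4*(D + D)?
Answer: -69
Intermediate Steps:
P(D) = -8*D
A(G) = -64 + G (A(G) = G - 8*8 = G - 64 = -64 + G)
A(a(-5, sqrt(-5 + 2)))*N(1) = (-64 - 5)*1**2 = -69*1 = -69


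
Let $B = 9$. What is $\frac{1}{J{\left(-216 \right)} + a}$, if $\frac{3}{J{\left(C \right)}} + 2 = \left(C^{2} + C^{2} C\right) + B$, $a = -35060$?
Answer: $- \frac{10031033}{351688016983} \approx -2.8523 \cdot 10^{-5}$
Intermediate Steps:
$J{\left(C \right)} = \frac{3}{7 + C^{2} + C^{3}}$ ($J{\left(C \right)} = \frac{3}{-2 + \left(\left(C^{2} + C^{2} C\right) + 9\right)} = \frac{3}{-2 + \left(\left(C^{2} + C^{3}\right) + 9\right)} = \frac{3}{-2 + \left(9 + C^{2} + C^{3}\right)} = \frac{3}{7 + C^{2} + C^{3}}$)
$\frac{1}{J{\left(-216 \right)} + a} = \frac{1}{\frac{3}{7 + \left(-216\right)^{2} + \left(-216\right)^{3}} - 35060} = \frac{1}{\frac{3}{7 + 46656 - 10077696} - 35060} = \frac{1}{\frac{3}{-10031033} - 35060} = \frac{1}{3 \left(- \frac{1}{10031033}\right) - 35060} = \frac{1}{- \frac{3}{10031033} - 35060} = \frac{1}{- \frac{351688016983}{10031033}} = - \frac{10031033}{351688016983}$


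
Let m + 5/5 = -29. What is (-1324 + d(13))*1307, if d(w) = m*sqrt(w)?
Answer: -1730468 - 39210*sqrt(13) ≈ -1.8718e+6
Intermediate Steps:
m = -30 (m = -1 - 29 = -30)
d(w) = -30*sqrt(w)
(-1324 + d(13))*1307 = (-1324 - 30*sqrt(13))*1307 = -1730468 - 39210*sqrt(13)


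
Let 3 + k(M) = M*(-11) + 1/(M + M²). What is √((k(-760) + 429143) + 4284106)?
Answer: √392771971878962610/288420 ≈ 2172.9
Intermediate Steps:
k(M) = -3 + 1/(M + M²) - 11*M (k(M) = -3 + (M*(-11) + 1/(M + M²)) = -3 + (-11*M + 1/(M + M²)) = -3 + (1/(M + M²) - 11*M) = -3 + 1/(M + M²) - 11*M)
√((k(-760) + 429143) + 4284106) = √(((1 - 14*(-760)² - 11*(-760)³ - 3*(-760))/((-760)*(1 - 760)) + 429143) + 4284106) = √((-1/760*(1 - 14*577600 - 11*(-438976000) + 2280)/(-759) + 429143) + 4284106) = √((-1/760*(-1/759)*(1 - 8086400 + 4828736000 + 2280) + 429143) + 4284106) = √((-1/760*(-1/759)*4820651881 + 429143) + 4284106) = √((4820651881/576840 + 429143) + 4284106) = √(252367500001/576840 + 4284106) = √(2723611205041/576840) = √392771971878962610/288420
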